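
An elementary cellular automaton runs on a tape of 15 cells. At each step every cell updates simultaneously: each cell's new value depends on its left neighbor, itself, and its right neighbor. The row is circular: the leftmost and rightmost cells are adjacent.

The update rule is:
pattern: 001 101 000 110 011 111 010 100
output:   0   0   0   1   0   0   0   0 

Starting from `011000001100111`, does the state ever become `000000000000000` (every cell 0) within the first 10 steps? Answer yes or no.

yes

step 1: 001000000100001
step 2: 000000000000000
all cells are 0 at step 2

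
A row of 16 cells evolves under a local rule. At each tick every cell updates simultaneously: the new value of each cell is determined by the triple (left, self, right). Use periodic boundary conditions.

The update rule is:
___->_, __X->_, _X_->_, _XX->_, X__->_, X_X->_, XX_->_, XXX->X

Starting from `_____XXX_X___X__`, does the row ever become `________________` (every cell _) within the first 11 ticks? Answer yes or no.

tick 1: ______X_________
tick 2: ________________
all cells are _ at tick 2

yes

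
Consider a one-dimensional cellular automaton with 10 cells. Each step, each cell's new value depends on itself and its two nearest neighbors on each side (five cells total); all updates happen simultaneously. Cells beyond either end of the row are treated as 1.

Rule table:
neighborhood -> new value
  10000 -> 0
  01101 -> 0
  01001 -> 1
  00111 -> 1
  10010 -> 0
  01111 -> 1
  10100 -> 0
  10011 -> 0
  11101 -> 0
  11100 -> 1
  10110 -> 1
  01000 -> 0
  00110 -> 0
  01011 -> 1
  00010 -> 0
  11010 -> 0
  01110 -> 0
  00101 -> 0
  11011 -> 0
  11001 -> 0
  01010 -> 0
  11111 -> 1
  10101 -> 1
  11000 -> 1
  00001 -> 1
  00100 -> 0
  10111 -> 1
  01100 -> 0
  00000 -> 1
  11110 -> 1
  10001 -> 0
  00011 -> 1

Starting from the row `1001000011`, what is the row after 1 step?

1000001111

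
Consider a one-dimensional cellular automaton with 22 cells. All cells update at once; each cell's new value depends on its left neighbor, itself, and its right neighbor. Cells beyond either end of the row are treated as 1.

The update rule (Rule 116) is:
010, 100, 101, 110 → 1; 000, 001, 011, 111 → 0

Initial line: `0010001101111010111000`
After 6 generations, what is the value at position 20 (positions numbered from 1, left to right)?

1011000110001111001100
1101100011000001100110
0110110001100000110011
1011011000110000011000
1101101100011000001100
0110110110001100000110
position 20 holds 1

1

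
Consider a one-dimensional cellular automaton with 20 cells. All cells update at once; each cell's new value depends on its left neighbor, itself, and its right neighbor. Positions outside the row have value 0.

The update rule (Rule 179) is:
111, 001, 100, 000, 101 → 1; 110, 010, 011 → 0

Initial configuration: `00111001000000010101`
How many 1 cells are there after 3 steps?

12

step 1: 11010110111111101010
step 2: 00101001011111010101
step 3: 11010110101110101010
count of 1: 12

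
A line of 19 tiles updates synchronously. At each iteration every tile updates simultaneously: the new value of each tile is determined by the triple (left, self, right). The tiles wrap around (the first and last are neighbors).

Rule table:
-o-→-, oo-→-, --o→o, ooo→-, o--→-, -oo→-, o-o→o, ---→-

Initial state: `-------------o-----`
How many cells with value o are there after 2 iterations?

------------o------
-----------o-------
count of o: 1

1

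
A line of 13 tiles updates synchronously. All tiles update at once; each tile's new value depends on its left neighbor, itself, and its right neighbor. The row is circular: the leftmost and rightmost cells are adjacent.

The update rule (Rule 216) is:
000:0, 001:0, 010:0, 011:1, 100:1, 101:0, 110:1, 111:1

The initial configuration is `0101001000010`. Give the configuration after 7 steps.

1000010000100

step 1: 0000100100001
step 2: 1000010010000
step 3: 0100001001000
step 4: 0010000100100
step 5: 0001000010010
step 6: 0000100001001
step 7: 1000010000100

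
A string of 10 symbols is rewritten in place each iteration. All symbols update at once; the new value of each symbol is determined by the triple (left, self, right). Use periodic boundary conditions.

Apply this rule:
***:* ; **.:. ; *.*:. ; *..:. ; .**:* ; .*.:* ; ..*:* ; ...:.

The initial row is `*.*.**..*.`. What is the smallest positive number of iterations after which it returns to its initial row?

iteration 1: *.*.*..**.
iteration 2: *.*.*.**..
iteration 3: *.*.*.*..*
iteration 4: ..*.*.*.**
iteration 5: .**.*.*.*.
iteration 6: **..*.*.*.
iteration 7: *..**.*.*.
iteration 8: *.**..*.*.
iteration 9: *.*..**.*.
iteration 10: *.*.**..*.

10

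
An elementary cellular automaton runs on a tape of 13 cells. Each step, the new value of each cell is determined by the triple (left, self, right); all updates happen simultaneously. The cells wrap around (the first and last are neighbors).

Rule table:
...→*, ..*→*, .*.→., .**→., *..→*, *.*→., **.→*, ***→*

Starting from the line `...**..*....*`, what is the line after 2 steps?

.**..**..***.

***.***.****.
.**..**..***.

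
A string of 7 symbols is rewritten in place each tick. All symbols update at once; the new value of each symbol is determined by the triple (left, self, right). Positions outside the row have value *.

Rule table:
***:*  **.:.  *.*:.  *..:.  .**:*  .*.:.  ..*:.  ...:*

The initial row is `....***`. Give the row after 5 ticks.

.**.***
.*..***
....***  (repeats tick 0; period 3)
tick 5: .*..***

.*..***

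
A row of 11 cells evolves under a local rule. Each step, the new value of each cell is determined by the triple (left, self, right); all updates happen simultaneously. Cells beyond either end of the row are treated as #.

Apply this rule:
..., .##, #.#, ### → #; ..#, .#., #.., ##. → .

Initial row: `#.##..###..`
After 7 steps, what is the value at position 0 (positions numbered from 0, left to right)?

.##...##...
##..#.#..#.
#....#....#
..##...##.#
..#..#.#.##
......#.###
.####..####
position 0 holds .

.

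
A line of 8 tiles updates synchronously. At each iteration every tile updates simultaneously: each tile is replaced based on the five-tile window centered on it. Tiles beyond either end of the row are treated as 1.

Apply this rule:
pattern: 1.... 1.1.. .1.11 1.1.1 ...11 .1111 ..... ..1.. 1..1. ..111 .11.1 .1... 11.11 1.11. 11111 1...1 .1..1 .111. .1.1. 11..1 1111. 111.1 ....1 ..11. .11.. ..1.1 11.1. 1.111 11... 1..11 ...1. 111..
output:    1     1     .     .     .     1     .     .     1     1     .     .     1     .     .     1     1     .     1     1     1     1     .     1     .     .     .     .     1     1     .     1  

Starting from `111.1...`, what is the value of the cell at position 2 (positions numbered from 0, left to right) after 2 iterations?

iteration 1: .11.1.1.
iteration 2: 1....1..
position 2 holds .

.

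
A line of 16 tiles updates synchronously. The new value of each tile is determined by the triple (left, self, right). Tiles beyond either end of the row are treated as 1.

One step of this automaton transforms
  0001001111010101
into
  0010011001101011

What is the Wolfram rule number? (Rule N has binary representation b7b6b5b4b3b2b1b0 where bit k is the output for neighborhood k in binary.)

106

position 7: 111 → 0  (bit 7 = 0)
position 9: 110 → 1  (bit 6 = 1)
position 10: 101 → 1  (bit 5 = 1)
position 0: 100 → 0  (bit 4 = 0)
position 6: 011 → 1  (bit 3 = 1)
position 3: 010 → 0  (bit 2 = 0)
position 2: 001 → 1  (bit 1 = 1)
position 1: 000 → 0  (bit 0 = 0)
bits b7..b0 = 01101010 = 106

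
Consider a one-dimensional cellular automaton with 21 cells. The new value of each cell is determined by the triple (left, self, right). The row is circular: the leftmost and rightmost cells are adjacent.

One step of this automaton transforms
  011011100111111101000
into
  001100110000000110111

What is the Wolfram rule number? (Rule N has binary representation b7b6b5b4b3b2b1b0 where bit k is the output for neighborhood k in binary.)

position 5: 111 → 0  (bit 7 = 0)
position 2: 110 → 1  (bit 6 = 1)
position 3: 101 → 1  (bit 5 = 1)
position 7: 100 → 1  (bit 4 = 1)
position 1: 011 → 0  (bit 3 = 0)
position 17: 010 → 0  (bit 2 = 0)
position 0: 001 → 0  (bit 1 = 0)
position 19: 000 → 1  (bit 0 = 1)
bits b7..b0 = 01110001 = 113

113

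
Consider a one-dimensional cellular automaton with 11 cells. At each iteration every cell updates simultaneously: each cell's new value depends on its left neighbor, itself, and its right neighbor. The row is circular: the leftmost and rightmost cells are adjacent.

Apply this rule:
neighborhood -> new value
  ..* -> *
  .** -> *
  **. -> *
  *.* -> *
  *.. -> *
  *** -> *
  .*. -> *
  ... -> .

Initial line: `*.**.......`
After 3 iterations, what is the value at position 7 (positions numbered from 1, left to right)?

*

*****.....*
******...**
*******.***
position 7 holds *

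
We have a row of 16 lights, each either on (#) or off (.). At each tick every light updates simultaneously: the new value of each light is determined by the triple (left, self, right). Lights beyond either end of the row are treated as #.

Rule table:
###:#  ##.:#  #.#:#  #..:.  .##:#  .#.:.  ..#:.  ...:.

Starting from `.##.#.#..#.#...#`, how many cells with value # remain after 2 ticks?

####.#....#....#
#####..........#
count of #: 6

6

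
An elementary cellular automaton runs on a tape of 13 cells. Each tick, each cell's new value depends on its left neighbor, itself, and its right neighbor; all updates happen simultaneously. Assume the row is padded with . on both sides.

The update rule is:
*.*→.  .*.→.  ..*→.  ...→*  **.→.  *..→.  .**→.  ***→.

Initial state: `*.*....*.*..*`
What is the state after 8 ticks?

....**.......
***....******
....**.......  (repeats tick 1; period 2)
tick 8: ***....******

***....******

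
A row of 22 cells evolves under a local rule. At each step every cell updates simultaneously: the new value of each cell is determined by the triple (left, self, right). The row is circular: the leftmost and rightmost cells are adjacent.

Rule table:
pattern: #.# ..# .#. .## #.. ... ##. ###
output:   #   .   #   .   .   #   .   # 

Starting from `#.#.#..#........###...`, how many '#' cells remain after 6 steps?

#####..#.######..#..#.
.###...##.####...#..##
#.#..#...#.##..#.#....
###..#.#.##....###.##.
.#...####...##..#.#..#
##.#..##..#.....###..#
count of #: 10

10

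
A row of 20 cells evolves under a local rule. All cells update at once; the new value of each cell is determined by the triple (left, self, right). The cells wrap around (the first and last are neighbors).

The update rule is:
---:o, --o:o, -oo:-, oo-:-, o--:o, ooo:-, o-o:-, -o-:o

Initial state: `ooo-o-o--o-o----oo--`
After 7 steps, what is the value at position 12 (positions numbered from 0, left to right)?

----o-oooo-ooooo--oo
ooooo-----------oo--
-----ooooooooooo--oo
ooooo-----------oo--  (repeats step 2; period 2)
step 7: -----ooooooooooo--oo
position 12 holds o

o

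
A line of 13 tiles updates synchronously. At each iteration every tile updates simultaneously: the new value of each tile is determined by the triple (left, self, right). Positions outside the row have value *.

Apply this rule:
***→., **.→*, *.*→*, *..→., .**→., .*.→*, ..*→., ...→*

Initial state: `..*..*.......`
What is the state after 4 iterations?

iteration 1: ..*..*.*****.
iteration 2: ..*..**....**
iteration 3: ..*...*.**...
iteration 4: ..*.*.**.*.*.

..*.*.**.*.*.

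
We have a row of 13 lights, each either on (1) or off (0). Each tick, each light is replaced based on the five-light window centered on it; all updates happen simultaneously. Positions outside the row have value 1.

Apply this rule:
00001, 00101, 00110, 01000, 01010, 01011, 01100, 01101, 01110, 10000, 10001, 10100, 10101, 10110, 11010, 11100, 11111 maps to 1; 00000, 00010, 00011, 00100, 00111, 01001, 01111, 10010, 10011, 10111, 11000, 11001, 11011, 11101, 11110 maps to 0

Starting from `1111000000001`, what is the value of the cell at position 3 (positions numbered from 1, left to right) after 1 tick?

1101010000100
position 3 holds 0

0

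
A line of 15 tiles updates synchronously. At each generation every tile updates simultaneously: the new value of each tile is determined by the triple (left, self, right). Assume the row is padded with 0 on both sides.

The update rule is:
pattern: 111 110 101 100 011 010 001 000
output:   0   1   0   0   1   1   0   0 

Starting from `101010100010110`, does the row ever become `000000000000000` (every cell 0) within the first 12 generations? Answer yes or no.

no

generation 1: 101010100010110  (fixed point — unchanged through generation 12)
generation 12 is 101010100010110, still not uniform 0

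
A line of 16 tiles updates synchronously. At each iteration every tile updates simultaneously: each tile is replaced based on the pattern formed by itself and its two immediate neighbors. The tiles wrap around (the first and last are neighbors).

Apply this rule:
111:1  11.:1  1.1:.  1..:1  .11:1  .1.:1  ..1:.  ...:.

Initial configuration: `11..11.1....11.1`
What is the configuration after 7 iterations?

111.11.1111.11.1

111.11.11...11.1
111.11.111..11.1
111.11.1111.11.1
111.11.1111.11.1  (fixed point — unchanged through iteration 7)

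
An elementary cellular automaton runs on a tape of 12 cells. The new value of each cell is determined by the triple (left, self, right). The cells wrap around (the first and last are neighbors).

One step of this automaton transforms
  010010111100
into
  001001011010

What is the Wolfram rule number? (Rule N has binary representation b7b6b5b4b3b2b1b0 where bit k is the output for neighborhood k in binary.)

position 7: 111 → 1  (bit 7 = 1)
position 9: 110 → 0  (bit 6 = 0)
position 5: 101 → 1  (bit 5 = 1)
position 2: 100 → 1  (bit 4 = 1)
position 6: 011 → 0  (bit 3 = 0)
position 1: 010 → 0  (bit 2 = 0)
position 0: 001 → 0  (bit 1 = 0)
position 11: 000 → 0  (bit 0 = 0)
bits b7..b0 = 10110000 = 176

176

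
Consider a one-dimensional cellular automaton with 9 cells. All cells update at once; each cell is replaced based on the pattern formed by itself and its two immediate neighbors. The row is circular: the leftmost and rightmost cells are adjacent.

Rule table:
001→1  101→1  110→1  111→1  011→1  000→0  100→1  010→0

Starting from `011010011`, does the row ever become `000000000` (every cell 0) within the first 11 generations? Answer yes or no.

no

111101111
111111111
111111111  (fixed point — unchanged through generation 11)
generation 11 is 111111111, still not uniform 0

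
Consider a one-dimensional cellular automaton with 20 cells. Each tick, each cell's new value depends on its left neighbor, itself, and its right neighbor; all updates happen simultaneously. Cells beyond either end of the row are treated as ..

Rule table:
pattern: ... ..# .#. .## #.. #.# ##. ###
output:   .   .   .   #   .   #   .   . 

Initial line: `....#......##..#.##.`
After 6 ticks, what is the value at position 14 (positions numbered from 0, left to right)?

tick 1: ...........#....##..
tick 2: ................#...
tick 3: ....................
tick 4: ....................  (fixed point — unchanged through tick 6)
position 14 holds .

.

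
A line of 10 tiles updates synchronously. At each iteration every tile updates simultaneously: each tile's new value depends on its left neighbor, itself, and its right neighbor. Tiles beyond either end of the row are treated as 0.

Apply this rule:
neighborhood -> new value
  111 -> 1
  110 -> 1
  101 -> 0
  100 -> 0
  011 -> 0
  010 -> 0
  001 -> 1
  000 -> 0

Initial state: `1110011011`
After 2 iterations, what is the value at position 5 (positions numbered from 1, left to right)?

0

iteration 1: 0110101001
iteration 2: 1010000010
position 5 holds 0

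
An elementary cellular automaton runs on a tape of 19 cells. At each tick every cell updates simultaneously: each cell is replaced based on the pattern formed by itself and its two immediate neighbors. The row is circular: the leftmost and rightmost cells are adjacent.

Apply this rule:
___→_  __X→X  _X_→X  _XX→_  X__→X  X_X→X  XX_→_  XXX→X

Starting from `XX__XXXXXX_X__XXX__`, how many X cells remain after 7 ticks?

tick 1: __XX_XXXX_XXXX_X_XX
tick 2: XX__X_XX_X_XX_XXX__
tick 3: __XXXX__XXX__X_X_XX
tick 4: XX_XX_XX_X_XXXXXX__
tick 5: __X__X__XXX_XXXX_XX
tick 6: XXXXXXXX_X_X_XX_X__
tick 7: _XXXXXX_XXXXX__XXXX
count of X: 15

15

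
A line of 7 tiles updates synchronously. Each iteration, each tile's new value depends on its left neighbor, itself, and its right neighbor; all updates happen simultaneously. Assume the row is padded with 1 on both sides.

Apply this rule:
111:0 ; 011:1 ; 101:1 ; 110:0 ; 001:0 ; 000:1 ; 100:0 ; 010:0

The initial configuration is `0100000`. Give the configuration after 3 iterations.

0100001

1001110
0001001
0100001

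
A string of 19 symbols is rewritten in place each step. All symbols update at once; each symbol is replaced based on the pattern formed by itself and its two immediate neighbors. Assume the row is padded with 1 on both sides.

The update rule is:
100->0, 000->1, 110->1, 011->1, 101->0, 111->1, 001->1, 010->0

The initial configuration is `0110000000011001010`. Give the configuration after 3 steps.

0110111111111011111

0110111111111010000
0110111111111000111
0110111111111011111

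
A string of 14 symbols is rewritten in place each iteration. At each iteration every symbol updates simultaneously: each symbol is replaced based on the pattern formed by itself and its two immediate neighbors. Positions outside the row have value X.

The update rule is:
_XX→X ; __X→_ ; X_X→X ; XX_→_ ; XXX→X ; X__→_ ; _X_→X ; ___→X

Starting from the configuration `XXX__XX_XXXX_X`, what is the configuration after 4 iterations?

_X_XXXXX_XXXXX

XX___X_XXXX_XX
X__X_XXXXX_XXX
___XXXXXX_XXXX
_X_XXXXX_XXXXX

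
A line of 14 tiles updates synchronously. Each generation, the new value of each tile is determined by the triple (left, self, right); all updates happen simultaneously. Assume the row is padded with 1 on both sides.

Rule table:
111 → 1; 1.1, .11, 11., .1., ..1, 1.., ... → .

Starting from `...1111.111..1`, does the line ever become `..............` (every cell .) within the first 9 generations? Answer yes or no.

yes

....11...1....
..............
all cells are . at generation 2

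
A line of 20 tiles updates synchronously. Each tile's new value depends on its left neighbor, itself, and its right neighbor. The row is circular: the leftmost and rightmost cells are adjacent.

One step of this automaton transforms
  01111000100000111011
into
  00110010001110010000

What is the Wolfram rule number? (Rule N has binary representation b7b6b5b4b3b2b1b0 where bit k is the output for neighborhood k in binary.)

position 2: 111 → 1  (bit 7 = 1)
position 4: 110 → 0  (bit 6 = 0)
position 0: 101 → 0  (bit 5 = 0)
position 5: 100 → 0  (bit 4 = 0)
position 1: 011 → 0  (bit 3 = 0)
position 8: 010 → 0  (bit 2 = 0)
position 7: 001 → 0  (bit 1 = 0)
position 6: 000 → 1  (bit 0 = 1)
bits b7..b0 = 10000001 = 129

129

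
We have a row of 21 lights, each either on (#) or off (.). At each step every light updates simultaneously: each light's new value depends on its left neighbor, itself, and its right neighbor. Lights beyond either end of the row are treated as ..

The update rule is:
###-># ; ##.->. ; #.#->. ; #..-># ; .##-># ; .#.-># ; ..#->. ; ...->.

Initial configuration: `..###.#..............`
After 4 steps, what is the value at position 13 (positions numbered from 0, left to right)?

.

..##..##.............
..#.#.#.#............
..#.#.#.##...........
..#.#.#.#.#..........
position 13 holds .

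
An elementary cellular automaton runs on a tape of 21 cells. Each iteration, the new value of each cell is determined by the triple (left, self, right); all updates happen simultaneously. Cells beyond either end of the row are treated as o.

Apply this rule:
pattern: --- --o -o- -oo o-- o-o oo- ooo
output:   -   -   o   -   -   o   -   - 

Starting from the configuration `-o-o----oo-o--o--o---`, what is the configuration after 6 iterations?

iteration 1: oooo------oo--o--o---
iteration 2: --------------o--o---
iteration 3: --------------o--o---  (fixed point — unchanged through iteration 6)

--------------o--o---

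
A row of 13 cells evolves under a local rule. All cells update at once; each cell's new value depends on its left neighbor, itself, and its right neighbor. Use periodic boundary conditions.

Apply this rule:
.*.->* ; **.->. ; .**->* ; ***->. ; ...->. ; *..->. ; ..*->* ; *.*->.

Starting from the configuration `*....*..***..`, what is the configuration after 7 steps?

..**..**...**

*...**.**...*
...**..*...**
..**..**..**.
.**..**..**..
**..**..**...
*..**..**...*
..**..**...**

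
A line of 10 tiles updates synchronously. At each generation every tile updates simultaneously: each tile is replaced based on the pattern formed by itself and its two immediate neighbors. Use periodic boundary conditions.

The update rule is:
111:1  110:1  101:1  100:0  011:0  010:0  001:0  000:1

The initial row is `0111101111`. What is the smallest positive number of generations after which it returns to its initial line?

1011110111
1101111011
1110111101
1111011110
0111101111

5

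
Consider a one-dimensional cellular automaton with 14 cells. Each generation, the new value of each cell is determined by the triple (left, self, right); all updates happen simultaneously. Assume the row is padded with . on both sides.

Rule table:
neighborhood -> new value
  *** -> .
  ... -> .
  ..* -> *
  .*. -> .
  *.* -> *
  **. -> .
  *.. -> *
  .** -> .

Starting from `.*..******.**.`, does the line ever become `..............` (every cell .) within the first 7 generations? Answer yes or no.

no

*.**......*..*
.*..*....*.**.
*.**.*..*.*..*
.*..*.**.*.**.
*.**.*..*.*..*  (repeats generation 3; period 2)
generation 7: *.**.*..*.*..*
generation 7 is *.**.*..*.*..*, still not uniform .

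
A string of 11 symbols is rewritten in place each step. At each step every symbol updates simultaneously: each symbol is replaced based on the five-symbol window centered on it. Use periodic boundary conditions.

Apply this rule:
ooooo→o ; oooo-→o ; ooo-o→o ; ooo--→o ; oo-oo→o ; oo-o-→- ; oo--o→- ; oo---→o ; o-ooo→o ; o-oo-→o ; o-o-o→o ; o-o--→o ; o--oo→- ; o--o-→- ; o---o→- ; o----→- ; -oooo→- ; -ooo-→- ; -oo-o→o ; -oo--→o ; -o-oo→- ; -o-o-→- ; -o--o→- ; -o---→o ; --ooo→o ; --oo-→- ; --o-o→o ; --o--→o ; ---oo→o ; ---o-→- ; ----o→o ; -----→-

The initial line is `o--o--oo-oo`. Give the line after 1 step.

o--o---ooo-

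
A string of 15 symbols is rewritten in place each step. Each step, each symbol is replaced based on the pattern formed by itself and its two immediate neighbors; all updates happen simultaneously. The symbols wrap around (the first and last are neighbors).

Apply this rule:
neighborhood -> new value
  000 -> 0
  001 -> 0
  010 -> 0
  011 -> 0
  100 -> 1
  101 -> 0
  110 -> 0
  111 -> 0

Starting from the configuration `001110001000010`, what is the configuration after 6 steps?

000001000100001
100000100010000
010000010001000
001000001000100
000100000100010
000010000010001

000010000010001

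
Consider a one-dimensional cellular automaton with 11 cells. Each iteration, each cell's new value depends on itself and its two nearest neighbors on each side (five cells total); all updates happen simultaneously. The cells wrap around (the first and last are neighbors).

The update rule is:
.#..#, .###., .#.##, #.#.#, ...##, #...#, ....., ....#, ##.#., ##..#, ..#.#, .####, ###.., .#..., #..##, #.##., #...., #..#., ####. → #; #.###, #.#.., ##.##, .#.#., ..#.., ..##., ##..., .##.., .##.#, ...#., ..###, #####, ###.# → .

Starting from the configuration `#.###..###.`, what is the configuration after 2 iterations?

#...##.###.

##.####.#.#
#...##.###.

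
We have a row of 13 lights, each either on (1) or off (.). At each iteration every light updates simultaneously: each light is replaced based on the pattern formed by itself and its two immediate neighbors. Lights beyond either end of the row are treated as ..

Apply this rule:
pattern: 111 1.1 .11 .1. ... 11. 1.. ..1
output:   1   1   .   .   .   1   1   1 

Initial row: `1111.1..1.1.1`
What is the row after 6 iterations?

1.1.1.1111.11

.1111.11.1.1.
1.1111.11.1.1
.1.1111.11.1.
1.1.1111.11.1
.1.1.1111.11.
1.1.1.1111.11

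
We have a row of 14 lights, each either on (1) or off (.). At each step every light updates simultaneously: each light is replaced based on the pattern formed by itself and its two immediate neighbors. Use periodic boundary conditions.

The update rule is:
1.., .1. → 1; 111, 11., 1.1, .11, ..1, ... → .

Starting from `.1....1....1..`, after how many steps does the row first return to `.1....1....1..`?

14

.11...11...11.
...1....1....1
1..11...11...1
.1...1....1...
.11..11...11..
...1...1....1.
...11..11...11
1....1...1....
11...11..11...
..1....1...1..
..11...11..11.
....1....1...1
1...11...11..1
.1....1....1..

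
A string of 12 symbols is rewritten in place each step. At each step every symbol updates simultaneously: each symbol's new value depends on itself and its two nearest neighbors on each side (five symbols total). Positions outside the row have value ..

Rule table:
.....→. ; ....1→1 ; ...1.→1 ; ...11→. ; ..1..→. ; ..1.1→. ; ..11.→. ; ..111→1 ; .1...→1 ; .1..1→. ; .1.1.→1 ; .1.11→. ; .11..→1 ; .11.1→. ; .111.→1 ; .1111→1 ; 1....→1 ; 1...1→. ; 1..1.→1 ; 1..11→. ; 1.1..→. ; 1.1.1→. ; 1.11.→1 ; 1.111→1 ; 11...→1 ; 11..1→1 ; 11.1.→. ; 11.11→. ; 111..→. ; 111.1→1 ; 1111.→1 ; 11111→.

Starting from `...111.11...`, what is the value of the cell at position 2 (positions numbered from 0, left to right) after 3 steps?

.

step 1: .1.111.1111.
step 2: 1..111.111.1
step 3: ...111.111..
position 2 holds .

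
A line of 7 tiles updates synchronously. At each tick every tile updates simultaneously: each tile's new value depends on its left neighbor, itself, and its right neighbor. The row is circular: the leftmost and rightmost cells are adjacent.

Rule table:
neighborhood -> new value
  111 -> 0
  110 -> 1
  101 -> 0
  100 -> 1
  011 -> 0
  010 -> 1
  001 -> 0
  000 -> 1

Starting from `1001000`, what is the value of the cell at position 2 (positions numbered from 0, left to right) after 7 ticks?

1

1101110
0100010
0111011
0001001
1101101
0100100
0110111
position 2 holds 1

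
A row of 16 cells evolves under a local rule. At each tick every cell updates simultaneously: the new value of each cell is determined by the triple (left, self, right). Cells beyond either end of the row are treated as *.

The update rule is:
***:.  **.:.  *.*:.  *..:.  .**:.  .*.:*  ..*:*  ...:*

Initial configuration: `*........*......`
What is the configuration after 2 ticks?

.*..............

..********.*****
.*..............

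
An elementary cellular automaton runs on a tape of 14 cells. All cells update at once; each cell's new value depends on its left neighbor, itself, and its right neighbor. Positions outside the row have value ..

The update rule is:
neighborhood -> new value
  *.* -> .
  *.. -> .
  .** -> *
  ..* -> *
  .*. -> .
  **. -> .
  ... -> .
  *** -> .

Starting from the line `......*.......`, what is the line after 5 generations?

generation 1: .....*........
generation 2: ....*.........
generation 3: ...*..........
generation 4: ..*...........
generation 5: .*............

.*............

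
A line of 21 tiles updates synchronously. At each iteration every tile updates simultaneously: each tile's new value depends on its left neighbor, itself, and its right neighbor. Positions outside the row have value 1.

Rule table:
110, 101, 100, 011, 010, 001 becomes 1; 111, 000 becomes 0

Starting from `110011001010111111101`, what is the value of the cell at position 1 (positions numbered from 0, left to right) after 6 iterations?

0

011111111111100000111
110000000000110001100
011000000001111011111
111100000011001110000
000110000111111011001
101111001100001111111
position 1 holds 0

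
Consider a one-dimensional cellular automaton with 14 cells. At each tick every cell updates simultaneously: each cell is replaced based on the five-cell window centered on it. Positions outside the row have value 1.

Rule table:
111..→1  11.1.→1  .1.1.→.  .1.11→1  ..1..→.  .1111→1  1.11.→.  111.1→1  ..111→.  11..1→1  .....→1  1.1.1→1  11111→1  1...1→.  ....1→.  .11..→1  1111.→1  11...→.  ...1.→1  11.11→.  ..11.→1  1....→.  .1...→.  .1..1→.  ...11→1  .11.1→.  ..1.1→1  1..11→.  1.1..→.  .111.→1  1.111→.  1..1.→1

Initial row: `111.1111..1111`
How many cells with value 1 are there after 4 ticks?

111..1111..111
1111..1111..11
11111..1111..1
111111..1111..
count of 1: 10

10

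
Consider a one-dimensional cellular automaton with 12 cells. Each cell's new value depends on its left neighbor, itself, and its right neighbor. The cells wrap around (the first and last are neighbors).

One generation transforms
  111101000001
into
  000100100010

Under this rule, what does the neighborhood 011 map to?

0

At position 11 the neighborhood is 011; the next row has 0 there.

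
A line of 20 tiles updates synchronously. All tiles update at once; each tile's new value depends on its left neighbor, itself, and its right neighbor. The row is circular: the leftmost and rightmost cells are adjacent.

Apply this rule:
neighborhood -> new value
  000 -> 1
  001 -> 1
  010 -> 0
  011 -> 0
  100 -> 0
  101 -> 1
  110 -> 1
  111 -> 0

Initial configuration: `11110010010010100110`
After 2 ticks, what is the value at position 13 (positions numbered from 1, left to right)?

00010100100101001011
01101001001010010101
position 13 holds 1

1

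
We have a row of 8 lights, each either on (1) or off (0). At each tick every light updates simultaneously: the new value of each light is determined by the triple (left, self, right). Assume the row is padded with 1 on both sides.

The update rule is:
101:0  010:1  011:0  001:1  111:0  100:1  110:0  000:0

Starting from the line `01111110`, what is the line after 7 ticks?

00111100

00000000
10000001
01000010
01100110
00011000
10100101
00111100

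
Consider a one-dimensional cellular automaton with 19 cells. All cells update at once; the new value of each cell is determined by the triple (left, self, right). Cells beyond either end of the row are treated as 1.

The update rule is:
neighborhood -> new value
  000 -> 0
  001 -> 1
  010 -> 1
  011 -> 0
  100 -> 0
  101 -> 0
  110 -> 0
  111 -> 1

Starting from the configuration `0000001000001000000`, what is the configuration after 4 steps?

0010000010000001000

0000011000011000001
0000100000100000010
0001100001100000110
0010000010000001000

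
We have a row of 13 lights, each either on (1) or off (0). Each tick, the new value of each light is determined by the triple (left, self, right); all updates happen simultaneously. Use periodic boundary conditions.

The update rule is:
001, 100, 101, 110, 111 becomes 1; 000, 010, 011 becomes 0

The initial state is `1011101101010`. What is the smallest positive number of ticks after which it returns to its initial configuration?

0101110110101
1010111011010
0101011101101
1010101110110
0101010111011
1010101011101
1101010101110
0110101010111
1011010101011
1101101010101
1110110101010
0111011010101
1011101101010

13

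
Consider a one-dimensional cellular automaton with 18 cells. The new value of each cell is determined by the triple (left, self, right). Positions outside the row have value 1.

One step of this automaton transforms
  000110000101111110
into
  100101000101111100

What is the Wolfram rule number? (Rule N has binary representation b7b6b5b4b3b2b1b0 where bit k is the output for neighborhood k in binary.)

156

position 12: 111 → 1  (bit 7 = 1)
position 4: 110 → 0  (bit 6 = 0)
position 10: 101 → 0  (bit 5 = 0)
position 0: 100 → 1  (bit 4 = 1)
position 3: 011 → 1  (bit 3 = 1)
position 9: 010 → 1  (bit 2 = 1)
position 2: 001 → 0  (bit 1 = 0)
position 1: 000 → 0  (bit 0 = 0)
bits b7..b0 = 10011100 = 156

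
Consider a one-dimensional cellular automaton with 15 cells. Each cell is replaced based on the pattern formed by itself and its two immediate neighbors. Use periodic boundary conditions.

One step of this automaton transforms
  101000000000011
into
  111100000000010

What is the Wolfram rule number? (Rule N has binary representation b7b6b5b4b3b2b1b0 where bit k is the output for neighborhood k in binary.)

124

position 14: 111 → 0  (bit 7 = 0)
position 0: 110 → 1  (bit 6 = 1)
position 1: 101 → 1  (bit 5 = 1)
position 3: 100 → 1  (bit 4 = 1)
position 13: 011 → 1  (bit 3 = 1)
position 2: 010 → 1  (bit 2 = 1)
position 12: 001 → 0  (bit 1 = 0)
position 4: 000 → 0  (bit 0 = 0)
bits b7..b0 = 01111100 = 124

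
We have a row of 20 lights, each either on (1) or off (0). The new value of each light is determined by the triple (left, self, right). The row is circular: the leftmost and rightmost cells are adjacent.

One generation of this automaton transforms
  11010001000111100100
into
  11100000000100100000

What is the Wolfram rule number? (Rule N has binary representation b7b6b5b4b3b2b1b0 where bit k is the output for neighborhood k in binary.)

position 12: 111 → 0  (bit 7 = 0)
position 1: 110 → 1  (bit 6 = 1)
position 2: 101 → 1  (bit 5 = 1)
position 4: 100 → 0  (bit 4 = 0)
position 0: 011 → 1  (bit 3 = 1)
position 3: 010 → 0  (bit 2 = 0)
position 6: 001 → 0  (bit 1 = 0)
position 5: 000 → 0  (bit 0 = 0)
bits b7..b0 = 01101000 = 104

104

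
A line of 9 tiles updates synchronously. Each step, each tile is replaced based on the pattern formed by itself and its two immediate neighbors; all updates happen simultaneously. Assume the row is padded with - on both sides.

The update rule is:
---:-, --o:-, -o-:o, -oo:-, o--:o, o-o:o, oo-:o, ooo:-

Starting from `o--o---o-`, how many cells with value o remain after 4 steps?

5

oo-oo--oo
-oo-oo--o
--oo-oo-o
---oo-ooo
count of o: 5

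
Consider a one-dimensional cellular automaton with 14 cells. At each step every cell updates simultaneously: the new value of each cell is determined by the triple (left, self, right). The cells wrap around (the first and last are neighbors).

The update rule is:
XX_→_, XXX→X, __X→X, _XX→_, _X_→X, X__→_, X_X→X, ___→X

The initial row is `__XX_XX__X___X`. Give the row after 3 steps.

_X__X___XX_XXX
XX_XX_XX__X_X_
__X__X___XXXXX

__X__X___XXXXX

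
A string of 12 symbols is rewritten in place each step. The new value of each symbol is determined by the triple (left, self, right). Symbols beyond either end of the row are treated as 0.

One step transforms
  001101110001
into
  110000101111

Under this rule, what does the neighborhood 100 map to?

At position 8 the neighborhood is 100; the next row has 1 there.

1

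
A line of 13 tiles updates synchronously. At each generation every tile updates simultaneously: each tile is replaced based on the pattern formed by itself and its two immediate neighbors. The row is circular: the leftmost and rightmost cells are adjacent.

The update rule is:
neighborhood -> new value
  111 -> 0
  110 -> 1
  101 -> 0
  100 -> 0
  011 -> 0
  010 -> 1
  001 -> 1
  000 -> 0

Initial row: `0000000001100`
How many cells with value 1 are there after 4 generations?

4

0000000010100
0000000110100
0000001010100
0000011010100
count of 1: 4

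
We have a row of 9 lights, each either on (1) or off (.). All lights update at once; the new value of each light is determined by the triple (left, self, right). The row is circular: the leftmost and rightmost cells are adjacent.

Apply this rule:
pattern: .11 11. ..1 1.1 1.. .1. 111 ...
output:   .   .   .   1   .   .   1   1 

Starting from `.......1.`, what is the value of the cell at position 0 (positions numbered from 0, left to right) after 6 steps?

111111...
.1111..1.
..11.....
1....1111
..11..111
.......1.
position 0 holds .

.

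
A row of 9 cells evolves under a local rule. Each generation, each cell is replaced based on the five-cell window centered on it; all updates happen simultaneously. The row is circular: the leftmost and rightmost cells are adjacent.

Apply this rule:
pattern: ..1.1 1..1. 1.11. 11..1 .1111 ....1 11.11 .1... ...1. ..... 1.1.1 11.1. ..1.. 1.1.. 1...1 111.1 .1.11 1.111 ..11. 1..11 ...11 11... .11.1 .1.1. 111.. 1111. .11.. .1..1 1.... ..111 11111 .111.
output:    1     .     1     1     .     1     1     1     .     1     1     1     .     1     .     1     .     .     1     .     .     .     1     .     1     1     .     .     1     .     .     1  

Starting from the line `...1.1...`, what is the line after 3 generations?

..11.111.

11.1.1111
1111.....
..11.111.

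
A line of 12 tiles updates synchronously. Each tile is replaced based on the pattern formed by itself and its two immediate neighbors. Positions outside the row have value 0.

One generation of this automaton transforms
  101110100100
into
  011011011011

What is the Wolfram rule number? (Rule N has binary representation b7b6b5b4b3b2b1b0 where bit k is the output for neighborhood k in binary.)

position 3: 111 → 0  (bit 7 = 0)
position 4: 110 → 1  (bit 6 = 1)
position 1: 101 → 1  (bit 5 = 1)
position 7: 100 → 1  (bit 4 = 1)
position 2: 011 → 1  (bit 3 = 1)
position 0: 010 → 0  (bit 2 = 0)
position 8: 001 → 1  (bit 1 = 1)
position 11: 000 → 1  (bit 0 = 1)
bits b7..b0 = 01111011 = 123

123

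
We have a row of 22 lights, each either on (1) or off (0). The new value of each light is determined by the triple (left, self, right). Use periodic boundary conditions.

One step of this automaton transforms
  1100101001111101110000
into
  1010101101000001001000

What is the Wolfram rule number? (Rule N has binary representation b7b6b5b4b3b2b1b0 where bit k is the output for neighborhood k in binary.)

position 10: 111 → 0  (bit 7 = 0)
position 1: 110 → 0  (bit 6 = 0)
position 5: 101 → 0  (bit 5 = 0)
position 2: 100 → 1  (bit 4 = 1)
position 0: 011 → 1  (bit 3 = 1)
position 4: 010 → 1  (bit 2 = 1)
position 3: 001 → 0  (bit 1 = 0)
position 19: 000 → 0  (bit 0 = 0)
bits b7..b0 = 00011100 = 28

28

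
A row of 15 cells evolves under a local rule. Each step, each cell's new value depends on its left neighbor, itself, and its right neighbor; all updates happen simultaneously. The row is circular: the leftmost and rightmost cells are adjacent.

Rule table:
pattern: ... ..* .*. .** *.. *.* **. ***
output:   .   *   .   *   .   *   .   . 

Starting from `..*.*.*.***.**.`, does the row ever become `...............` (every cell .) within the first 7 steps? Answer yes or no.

.*.*.*.**..**..
*.*.*.**..**...
.*.*.**..**...*
*.*.**..**...*.
.*.**..**...*.*
*.**..**...*.*.
.**..**...*.*.*
step 7 is .**..**...*.*.*, still not uniform .

no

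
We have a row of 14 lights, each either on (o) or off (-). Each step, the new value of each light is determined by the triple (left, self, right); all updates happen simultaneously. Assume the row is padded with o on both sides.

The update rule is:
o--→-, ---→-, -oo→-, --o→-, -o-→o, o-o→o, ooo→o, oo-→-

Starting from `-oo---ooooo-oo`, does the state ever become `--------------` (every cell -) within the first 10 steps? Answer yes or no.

o------ooo-o-o
--------o-ooo-
--------oo-o-o
----------ooo-
-----------o-o
-----------oo-
-------------o
--------------
all cells are - at step 8

yes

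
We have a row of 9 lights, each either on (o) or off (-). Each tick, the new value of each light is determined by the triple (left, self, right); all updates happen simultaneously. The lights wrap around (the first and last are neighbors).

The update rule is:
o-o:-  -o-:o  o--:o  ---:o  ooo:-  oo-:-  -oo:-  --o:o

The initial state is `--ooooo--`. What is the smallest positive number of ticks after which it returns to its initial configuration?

2

oo-----oo
--ooooo--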